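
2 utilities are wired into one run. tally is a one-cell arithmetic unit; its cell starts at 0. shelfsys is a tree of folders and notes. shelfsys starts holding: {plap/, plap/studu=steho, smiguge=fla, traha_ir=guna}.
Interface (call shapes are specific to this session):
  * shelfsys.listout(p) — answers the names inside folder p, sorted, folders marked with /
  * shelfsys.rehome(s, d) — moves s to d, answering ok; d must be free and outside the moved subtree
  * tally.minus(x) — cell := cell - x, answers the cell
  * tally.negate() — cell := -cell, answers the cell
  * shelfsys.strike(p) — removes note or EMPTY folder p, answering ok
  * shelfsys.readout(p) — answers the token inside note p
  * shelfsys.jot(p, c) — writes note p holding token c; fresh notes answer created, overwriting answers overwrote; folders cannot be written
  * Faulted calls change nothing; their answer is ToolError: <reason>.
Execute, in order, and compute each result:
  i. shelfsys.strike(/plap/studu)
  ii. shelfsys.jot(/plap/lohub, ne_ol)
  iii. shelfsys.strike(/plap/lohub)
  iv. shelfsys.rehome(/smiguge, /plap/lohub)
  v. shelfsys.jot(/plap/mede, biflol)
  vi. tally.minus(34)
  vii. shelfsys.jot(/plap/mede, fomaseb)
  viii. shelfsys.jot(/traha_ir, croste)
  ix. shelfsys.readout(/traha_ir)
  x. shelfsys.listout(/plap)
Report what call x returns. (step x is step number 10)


Answer: [lohub, mede]

Derivation:
~$ shelfsys.strike p=/plap/studu
:: ok
~$ shelfsys.jot p=/plap/lohub c=ne_ol
:: created
~$ shelfsys.strike p=/plap/lohub
:: ok
~$ shelfsys.rehome s=/smiguge d=/plap/lohub
:: ok
~$ shelfsys.jot p=/plap/mede c=biflol
:: created
~$ tally.minus x=34
:: -34
~$ shelfsys.jot p=/plap/mede c=fomaseb
:: overwrote
~$ shelfsys.jot p=/traha_ir c=croste
:: overwrote
~$ shelfsys.readout p=/traha_ir
:: croste
~$ shelfsys.listout p=/plap
:: [lohub, mede]


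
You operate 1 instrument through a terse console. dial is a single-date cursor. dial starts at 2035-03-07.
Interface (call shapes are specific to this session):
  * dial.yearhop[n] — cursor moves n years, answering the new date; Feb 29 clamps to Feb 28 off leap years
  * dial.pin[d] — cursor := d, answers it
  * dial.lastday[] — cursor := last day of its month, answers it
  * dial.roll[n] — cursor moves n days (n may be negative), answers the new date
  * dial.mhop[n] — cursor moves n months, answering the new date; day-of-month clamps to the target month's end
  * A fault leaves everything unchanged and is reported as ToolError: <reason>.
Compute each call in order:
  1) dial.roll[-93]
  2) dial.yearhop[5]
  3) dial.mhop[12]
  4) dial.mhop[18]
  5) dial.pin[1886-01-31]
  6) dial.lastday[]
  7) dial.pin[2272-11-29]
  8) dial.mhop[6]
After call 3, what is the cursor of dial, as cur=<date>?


→ dial.roll(n='-93')
← 2034-12-04
→ dial.yearhop(n='5')
← 2039-12-04
→ dial.mhop(n='12')
← 2040-12-04
→ dial.mhop(n='18')
← 2042-06-04
→ dial.pin(d='1886-01-31')
← 1886-01-31
→ dial.lastday()
← 1886-01-31
→ dial.pin(d='2272-11-29')
← 2272-11-29
→ dial.mhop(n='6')
← 2273-05-29

Answer: cur=2040-12-04


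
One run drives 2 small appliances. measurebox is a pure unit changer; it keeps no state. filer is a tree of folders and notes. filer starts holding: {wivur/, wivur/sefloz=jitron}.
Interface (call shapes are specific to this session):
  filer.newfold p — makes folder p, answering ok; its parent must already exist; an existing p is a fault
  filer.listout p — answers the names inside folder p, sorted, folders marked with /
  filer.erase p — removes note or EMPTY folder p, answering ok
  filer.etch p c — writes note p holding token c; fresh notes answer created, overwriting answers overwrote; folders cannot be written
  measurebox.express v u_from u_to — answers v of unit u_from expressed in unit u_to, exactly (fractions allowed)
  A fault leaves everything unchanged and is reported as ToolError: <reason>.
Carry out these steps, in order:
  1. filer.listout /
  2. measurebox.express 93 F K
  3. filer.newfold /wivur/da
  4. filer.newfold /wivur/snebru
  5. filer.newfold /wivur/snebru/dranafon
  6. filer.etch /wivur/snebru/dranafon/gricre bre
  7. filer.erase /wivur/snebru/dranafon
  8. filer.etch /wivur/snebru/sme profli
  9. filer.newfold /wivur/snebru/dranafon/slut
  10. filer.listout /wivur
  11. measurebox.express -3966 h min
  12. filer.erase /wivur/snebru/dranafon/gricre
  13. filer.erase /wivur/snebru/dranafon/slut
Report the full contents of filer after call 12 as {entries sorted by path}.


Answer: {wivur/, wivur/da/, wivur/sefloz=jitron, wivur/snebru/, wivur/snebru/dranafon/, wivur/snebru/dranafon/slut/, wivur/snebru/sme=profli}

Derivation:
Step: filer.listout[p=/]
Result: [wivur/]
Step: measurebox.express[v=93; u_from=F; u_to=K]
Result: 55267/180
Step: filer.newfold[p=/wivur/da]
Result: ok
Step: filer.newfold[p=/wivur/snebru]
Result: ok
Step: filer.newfold[p=/wivur/snebru/dranafon]
Result: ok
Step: filer.etch[p=/wivur/snebru/dranafon/gricre; c=bre]
Result: created
Step: filer.erase[p=/wivur/snebru/dranafon]
Result: ToolError: not empty
Step: filer.etch[p=/wivur/snebru/sme; c=profli]
Result: created
Step: filer.newfold[p=/wivur/snebru/dranafon/slut]
Result: ok
Step: filer.listout[p=/wivur]
Result: [da/, sefloz, snebru/]
Step: measurebox.express[v=-3966; u_from=h; u_to=min]
Result: -237960
Step: filer.erase[p=/wivur/snebru/dranafon/gricre]
Result: ok
Step: filer.erase[p=/wivur/snebru/dranafon/slut]
Result: ok


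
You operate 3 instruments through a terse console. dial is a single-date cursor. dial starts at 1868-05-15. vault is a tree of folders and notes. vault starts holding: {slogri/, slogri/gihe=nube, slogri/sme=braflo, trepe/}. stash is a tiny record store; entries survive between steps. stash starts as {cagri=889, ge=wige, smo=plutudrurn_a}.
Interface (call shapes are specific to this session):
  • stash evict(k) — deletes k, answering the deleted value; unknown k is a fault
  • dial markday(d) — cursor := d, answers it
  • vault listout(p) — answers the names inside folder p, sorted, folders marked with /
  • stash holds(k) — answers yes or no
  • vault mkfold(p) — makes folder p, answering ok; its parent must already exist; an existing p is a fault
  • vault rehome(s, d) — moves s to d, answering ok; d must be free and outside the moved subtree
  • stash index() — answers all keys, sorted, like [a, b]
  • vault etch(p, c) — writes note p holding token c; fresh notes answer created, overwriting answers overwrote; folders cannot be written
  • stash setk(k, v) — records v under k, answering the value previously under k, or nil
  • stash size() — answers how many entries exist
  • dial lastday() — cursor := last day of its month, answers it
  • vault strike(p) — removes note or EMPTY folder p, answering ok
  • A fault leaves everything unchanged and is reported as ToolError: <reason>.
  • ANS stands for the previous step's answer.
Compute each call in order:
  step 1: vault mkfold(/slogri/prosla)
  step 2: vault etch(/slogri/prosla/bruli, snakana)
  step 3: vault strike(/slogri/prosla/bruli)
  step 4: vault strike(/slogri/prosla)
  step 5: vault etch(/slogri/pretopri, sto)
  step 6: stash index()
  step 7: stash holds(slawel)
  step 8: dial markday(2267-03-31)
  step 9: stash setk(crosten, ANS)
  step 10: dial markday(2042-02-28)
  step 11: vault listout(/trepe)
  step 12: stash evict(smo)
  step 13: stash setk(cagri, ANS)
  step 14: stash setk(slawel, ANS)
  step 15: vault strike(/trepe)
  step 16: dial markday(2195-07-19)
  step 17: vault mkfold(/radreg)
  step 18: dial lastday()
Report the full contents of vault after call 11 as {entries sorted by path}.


Then vault mkfold with p: /slogri/prosla, and get ok.
Calling vault etch with p: /slogri/prosla/bruli, c: snakana, giving created.
Then vault strike with p: /slogri/prosla/bruli, yielding ok.
Now I run vault strike with p: /slogri/prosla, which returns ok.
Next I call vault etch with p: /slogri/pretopri, c: sto, — result: created.
Next I call stash index(), and observe [cagri, ge, smo].
I run stash holds with k: slawel, → no.
Then dial markday with d: 2267-03-31, and see 2267-03-31.
Using stash setk with k: crosten, v: ANS, and observe nil.
I run dial markday with d: 2042-02-28, and observe 2042-02-28.
I call vault listout with p: /trepe, which returns [].
Now I run stash evict with k: smo, giving plutudrurn_a.
Calling stash setk with k: cagri, v: ANS, giving 889.
Now I run stash setk with k: slawel, v: ANS: nil.
I call vault strike with p: /trepe, and see ok.
Invoking dial markday with d: 2195-07-19, yielding 2195-07-19.
Using vault mkfold with p: /radreg, giving ok.
I try dial lastday, giving 2195-07-31.

Answer: {slogri/, slogri/gihe=nube, slogri/pretopri=sto, slogri/sme=braflo, trepe/}


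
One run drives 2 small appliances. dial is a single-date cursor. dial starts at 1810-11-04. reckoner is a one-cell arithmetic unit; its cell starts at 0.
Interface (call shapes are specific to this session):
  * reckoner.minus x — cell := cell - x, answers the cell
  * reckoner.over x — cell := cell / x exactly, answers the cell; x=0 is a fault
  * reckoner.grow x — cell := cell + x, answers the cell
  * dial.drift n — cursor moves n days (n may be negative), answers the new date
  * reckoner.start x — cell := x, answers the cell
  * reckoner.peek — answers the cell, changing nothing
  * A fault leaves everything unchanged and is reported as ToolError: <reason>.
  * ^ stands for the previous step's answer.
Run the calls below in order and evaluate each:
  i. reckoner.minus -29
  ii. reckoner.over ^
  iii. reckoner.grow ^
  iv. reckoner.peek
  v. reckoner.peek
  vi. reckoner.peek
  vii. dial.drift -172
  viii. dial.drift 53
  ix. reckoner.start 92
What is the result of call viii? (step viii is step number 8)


-> minus(x→-29)
<- 29
-> over(x→^)
<- 1
-> grow(x→^)
<- 2
-> peek()
<- 2
-> peek()
<- 2
-> peek()
<- 2
-> drift(n→-172)
<- 1810-05-16
-> drift(n→53)
<- 1810-07-08
-> start(x→92)
<- 92

Answer: 1810-07-08


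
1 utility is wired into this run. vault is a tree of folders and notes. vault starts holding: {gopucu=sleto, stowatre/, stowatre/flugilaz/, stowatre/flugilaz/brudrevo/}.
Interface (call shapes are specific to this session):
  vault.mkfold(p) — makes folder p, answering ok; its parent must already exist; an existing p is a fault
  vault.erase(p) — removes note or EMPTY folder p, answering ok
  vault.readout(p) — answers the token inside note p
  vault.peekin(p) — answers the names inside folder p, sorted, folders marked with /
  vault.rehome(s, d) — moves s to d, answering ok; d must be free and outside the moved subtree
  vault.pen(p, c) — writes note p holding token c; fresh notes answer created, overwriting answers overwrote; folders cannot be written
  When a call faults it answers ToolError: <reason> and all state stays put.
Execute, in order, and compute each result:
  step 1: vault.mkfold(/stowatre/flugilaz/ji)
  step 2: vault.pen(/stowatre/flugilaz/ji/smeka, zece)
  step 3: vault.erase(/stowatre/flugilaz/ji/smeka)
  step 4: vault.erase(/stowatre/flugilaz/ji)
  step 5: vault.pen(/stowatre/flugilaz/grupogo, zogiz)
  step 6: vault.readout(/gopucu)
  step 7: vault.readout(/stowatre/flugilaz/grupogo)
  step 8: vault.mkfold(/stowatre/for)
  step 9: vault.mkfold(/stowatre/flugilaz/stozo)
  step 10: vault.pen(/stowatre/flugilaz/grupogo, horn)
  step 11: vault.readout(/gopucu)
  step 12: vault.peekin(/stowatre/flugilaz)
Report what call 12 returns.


·→ vault.mkfold(p: /stowatre/flugilaz/ji)
·← ok
·→ vault.pen(p: /stowatre/flugilaz/ji/smeka, c: zece)
·← created
·→ vault.erase(p: /stowatre/flugilaz/ji/smeka)
·← ok
·→ vault.erase(p: /stowatre/flugilaz/ji)
·← ok
·→ vault.pen(p: /stowatre/flugilaz/grupogo, c: zogiz)
·← created
·→ vault.readout(p: /gopucu)
·← sleto
·→ vault.readout(p: /stowatre/flugilaz/grupogo)
·← zogiz
·→ vault.mkfold(p: /stowatre/for)
·← ok
·→ vault.mkfold(p: /stowatre/flugilaz/stozo)
·← ok
·→ vault.pen(p: /stowatre/flugilaz/grupogo, c: horn)
·← overwrote
·→ vault.readout(p: /gopucu)
·← sleto
·→ vault.peekin(p: /stowatre/flugilaz)
·← [brudrevo/, grupogo, stozo/]

Answer: [brudrevo/, grupogo, stozo/]


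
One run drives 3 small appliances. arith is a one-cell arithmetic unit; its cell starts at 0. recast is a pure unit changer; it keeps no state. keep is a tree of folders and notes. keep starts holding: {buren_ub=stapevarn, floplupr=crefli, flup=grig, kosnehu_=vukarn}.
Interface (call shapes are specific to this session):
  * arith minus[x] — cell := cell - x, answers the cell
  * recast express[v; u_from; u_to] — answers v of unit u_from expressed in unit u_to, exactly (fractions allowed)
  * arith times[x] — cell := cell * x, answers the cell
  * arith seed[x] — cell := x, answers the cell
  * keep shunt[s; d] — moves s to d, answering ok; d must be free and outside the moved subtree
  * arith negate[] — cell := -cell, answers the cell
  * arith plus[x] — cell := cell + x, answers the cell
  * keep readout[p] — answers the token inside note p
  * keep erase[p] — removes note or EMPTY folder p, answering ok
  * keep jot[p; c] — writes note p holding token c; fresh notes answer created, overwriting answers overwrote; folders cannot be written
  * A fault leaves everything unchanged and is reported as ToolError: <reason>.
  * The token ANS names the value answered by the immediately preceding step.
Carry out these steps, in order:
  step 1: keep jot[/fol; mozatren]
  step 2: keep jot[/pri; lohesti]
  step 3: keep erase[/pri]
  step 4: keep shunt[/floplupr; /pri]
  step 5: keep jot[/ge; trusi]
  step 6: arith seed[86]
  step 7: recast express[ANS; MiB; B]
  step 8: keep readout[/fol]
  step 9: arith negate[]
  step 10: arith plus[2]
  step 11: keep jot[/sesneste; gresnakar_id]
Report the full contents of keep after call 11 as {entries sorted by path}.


Answer: {buren_ub=stapevarn, flup=grig, fol=mozatren, ge=trusi, kosnehu_=vukarn, pri=crefli, sesneste=gresnakar_id}

Derivation:
// keep jot(p='/fol', c='mozatren') ~> created
// keep jot(p='/pri', c='lohesti') ~> created
// keep erase(p='/pri') ~> ok
// keep shunt(s='/floplupr', d='/pri') ~> ok
// keep jot(p='/ge', c='trusi') ~> created
// arith seed(x='86') ~> 86
// recast express(v='ANS', u_from='MiB', u_to='B') ~> 90177536
// keep readout(p='/fol') ~> mozatren
// arith negate() ~> -86
// arith plus(x='2') ~> -84
// keep jot(p='/sesneste', c='gresnakar_id') ~> created


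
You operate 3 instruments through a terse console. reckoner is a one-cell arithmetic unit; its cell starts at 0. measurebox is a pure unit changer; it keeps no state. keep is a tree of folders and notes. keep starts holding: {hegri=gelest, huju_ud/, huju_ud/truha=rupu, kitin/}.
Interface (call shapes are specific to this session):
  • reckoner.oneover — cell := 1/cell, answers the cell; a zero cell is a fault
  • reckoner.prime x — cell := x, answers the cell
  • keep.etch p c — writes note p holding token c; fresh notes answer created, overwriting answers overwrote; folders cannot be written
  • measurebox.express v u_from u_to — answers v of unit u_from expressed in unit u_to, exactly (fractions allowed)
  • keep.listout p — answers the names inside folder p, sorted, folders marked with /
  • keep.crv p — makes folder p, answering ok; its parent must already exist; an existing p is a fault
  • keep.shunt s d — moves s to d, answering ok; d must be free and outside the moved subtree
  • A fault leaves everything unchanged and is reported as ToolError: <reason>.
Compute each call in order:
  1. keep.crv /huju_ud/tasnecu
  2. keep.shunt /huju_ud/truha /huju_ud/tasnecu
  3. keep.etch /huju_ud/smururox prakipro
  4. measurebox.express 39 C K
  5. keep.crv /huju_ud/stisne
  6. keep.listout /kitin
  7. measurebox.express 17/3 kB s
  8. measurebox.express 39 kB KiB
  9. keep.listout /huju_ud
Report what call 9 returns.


Answer: [smururox, stisne/, tasnecu/, truha]

Derivation:
Invoking crv using p=/huju_ud/tasnecu, giving ok.
I run shunt using s=/huju_ud/truha, d=/huju_ud/tasnecu, and observe ToolError: exists.
Next I call etch using p=/huju_ud/smururox, c=prakipro, and observe created.
I invoke express using v=39, u_from=C, u_to=K, — result: 6243/20.
I run crv using p=/huju_ud/stisne, and observe ok.
I run listout using p=/kitin, and see [].
Next I call express using v=17/3, u_from=kB, u_to=s, and observe ToolError: incompatible units.
Next I call express using v=39, u_from=kB, u_to=KiB: 4875/128.
Using listout using p=/huju_ud, yielding [smururox, stisne/, tasnecu/, truha].


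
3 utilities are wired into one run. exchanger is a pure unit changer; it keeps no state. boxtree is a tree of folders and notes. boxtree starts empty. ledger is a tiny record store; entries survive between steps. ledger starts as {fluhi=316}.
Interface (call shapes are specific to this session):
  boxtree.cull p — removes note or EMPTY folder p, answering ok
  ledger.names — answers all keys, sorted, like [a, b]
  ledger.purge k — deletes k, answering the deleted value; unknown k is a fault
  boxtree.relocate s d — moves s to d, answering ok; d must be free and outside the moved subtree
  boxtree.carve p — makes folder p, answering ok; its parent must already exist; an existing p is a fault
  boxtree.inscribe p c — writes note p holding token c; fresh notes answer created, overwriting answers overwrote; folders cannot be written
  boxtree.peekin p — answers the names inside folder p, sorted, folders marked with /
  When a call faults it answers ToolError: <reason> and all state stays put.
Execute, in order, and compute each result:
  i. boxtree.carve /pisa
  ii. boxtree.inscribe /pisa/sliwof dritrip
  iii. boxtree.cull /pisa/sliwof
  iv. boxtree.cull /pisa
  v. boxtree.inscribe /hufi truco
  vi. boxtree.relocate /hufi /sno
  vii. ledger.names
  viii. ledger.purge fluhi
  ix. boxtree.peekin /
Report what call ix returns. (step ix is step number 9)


Do: boxtree.carve[p: /pisa]
See: ok
Do: boxtree.inscribe[p: /pisa/sliwof; c: dritrip]
See: created
Do: boxtree.cull[p: /pisa/sliwof]
See: ok
Do: boxtree.cull[p: /pisa]
See: ok
Do: boxtree.inscribe[p: /hufi; c: truco]
See: created
Do: boxtree.relocate[s: /hufi; d: /sno]
See: ok
Do: ledger.names[]
See: [fluhi]
Do: ledger.purge[k: fluhi]
See: 316
Do: boxtree.peekin[p: /]
See: [sno]

Answer: [sno]


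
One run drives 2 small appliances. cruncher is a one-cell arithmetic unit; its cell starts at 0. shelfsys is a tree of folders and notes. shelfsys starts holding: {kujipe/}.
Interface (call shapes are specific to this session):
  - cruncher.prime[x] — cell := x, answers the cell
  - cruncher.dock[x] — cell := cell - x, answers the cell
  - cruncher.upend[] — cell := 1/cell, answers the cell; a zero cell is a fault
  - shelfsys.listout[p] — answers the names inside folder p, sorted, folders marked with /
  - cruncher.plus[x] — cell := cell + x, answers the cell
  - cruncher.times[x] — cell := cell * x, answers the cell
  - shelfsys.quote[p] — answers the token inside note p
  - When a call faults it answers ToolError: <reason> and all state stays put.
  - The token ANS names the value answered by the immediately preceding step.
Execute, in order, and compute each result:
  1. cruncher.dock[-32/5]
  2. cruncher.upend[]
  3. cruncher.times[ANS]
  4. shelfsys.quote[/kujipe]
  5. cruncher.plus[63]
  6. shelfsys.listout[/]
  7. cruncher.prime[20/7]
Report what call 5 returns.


I invoke dock passing x=-32/5, and see 32/5.
Invoking upend, yielding 5/32.
Now I run times passing x=ANS, which returns 25/1024.
I run quote passing p=/kujipe, and observe ToolError: is a directory.
I call plus passing x=63, yielding 64537/1024.
Using listout passing p=/, giving [kujipe/].
Then prime passing x=20/7, → 20/7.

Answer: 64537/1024


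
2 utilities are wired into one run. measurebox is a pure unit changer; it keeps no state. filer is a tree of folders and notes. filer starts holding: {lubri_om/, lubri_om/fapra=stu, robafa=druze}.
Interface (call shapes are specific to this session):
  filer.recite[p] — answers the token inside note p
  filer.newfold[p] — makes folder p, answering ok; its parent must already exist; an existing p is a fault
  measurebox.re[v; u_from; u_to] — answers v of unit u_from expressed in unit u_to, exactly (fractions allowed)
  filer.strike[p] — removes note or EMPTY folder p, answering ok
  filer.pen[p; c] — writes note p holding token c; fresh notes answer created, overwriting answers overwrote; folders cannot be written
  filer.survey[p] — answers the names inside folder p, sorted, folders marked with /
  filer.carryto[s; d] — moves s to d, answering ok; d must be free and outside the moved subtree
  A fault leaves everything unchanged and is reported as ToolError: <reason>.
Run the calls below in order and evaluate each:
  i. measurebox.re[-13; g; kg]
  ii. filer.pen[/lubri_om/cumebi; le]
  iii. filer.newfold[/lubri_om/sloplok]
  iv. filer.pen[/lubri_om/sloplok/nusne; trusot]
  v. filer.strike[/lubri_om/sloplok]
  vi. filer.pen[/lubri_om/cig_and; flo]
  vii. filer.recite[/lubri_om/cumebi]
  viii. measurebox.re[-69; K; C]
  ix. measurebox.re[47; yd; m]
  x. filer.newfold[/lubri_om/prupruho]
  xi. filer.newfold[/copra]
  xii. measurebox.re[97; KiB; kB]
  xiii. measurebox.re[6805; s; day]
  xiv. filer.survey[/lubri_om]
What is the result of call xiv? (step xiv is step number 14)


Answer: [cig_and, cumebi, fapra, prupruho/, sloplok/]

Derivation:
→ measurebox.re(v: -13, u_from: g, u_to: kg)
← -13/1000
→ filer.pen(p: /lubri_om/cumebi, c: le)
← created
→ filer.newfold(p: /lubri_om/sloplok)
← ok
→ filer.pen(p: /lubri_om/sloplok/nusne, c: trusot)
← created
→ filer.strike(p: /lubri_om/sloplok)
← ToolError: not empty
→ filer.pen(p: /lubri_om/cig_and, c: flo)
← created
→ filer.recite(p: /lubri_om/cumebi)
← le
→ measurebox.re(v: -69, u_from: K, u_to: C)
← -6843/20
→ measurebox.re(v: 47, u_from: yd, u_to: m)
← 53721/1250
→ filer.newfold(p: /lubri_om/prupruho)
← ok
→ filer.newfold(p: /copra)
← ok
→ measurebox.re(v: 97, u_from: KiB, u_to: kB)
← 12416/125
→ measurebox.re(v: 6805, u_from: s, u_to: day)
← 1361/17280
→ filer.survey(p: /lubri_om)
← [cig_and, cumebi, fapra, prupruho/, sloplok/]


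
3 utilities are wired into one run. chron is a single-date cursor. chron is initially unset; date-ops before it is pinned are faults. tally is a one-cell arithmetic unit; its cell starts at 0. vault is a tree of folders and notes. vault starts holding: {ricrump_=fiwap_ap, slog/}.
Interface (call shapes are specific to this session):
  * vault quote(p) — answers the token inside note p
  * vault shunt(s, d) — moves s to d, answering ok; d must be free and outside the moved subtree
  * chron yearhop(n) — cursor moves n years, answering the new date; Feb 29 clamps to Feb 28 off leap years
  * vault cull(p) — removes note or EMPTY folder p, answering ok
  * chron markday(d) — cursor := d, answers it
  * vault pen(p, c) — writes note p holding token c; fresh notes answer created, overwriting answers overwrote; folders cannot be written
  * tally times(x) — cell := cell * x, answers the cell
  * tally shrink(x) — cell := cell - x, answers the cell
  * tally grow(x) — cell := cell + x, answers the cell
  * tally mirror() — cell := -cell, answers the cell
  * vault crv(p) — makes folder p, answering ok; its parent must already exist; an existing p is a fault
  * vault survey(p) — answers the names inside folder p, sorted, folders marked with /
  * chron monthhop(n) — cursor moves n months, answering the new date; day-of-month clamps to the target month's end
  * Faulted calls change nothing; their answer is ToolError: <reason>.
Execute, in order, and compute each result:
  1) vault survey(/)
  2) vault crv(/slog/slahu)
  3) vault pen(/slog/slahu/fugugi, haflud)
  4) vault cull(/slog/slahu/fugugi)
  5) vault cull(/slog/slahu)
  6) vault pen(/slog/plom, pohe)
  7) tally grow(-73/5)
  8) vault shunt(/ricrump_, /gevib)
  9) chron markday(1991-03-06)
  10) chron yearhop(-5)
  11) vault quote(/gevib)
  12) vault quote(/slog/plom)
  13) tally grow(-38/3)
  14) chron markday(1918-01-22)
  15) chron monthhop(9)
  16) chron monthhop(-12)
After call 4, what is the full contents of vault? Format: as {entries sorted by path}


Using vault survey with /, — result: [ricrump_, slog/].
I run vault crv with /slog/slahu, and observe ok.
Calling vault pen with /slog/slahu/fugugi, haflud, which returns created.
I try vault cull with /slog/slahu/fugugi, which returns ok.
I run vault cull with /slog/slahu, yielding ok.
Then vault pen with /slog/plom, pohe, — result: created.
Then tally grow with -73/5, yielding -73/5.
Next I call vault shunt with /ricrump_, /gevib, — result: ok.
I invoke chron markday with 1991-03-06, — result: 1991-03-06.
Then chron yearhop with -5, and observe 1986-03-06.
Then vault quote with /gevib, and see fiwap_ap.
Calling vault quote with /slog/plom, yielding pohe.
I try tally grow with -38/3, yielding -409/15.
Next I call chron markday with 1918-01-22, — result: 1918-01-22.
Calling chron monthhop with 9, — result: 1918-10-22.
Then chron monthhop with -12, yielding 1917-10-22.

Answer: {ricrump_=fiwap_ap, slog/, slog/slahu/}


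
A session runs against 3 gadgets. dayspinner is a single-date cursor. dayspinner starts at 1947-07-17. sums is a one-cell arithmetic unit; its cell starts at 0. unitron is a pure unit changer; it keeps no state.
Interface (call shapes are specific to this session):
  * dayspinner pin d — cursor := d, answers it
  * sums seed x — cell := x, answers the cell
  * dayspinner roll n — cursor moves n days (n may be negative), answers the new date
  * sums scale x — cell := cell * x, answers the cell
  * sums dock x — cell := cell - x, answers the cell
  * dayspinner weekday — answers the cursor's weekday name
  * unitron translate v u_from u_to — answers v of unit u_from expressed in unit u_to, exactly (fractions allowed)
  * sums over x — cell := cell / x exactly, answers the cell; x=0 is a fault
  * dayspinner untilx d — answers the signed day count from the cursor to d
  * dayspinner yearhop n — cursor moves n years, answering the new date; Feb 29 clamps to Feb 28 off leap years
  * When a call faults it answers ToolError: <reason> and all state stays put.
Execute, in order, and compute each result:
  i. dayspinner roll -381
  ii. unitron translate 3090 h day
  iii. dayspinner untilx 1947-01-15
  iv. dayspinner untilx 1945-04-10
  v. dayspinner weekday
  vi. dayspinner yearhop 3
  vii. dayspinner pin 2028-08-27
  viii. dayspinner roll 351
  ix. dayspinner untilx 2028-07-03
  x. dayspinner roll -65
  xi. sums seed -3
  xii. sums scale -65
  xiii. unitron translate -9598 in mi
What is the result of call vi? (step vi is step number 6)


$ dayspinner roll n=-381
  1946-07-01
$ unitron translate v=3090 u_from=h u_to=day
  515/4
$ dayspinner untilx d=1947-01-15
  198
$ dayspinner untilx d=1945-04-10
  -447
$ dayspinner weekday
  Monday
$ dayspinner yearhop n=3
  1949-07-01
$ dayspinner pin d=2028-08-27
  2028-08-27
$ dayspinner roll n=351
  2029-08-13
$ dayspinner untilx d=2028-07-03
  -406
$ dayspinner roll n=-65
  2029-06-09
$ sums seed x=-3
  -3
$ sums scale x=-65
  195
$ unitron translate v=-9598 u_from=in u_to=mi
  -4799/31680

Answer: 1949-07-01


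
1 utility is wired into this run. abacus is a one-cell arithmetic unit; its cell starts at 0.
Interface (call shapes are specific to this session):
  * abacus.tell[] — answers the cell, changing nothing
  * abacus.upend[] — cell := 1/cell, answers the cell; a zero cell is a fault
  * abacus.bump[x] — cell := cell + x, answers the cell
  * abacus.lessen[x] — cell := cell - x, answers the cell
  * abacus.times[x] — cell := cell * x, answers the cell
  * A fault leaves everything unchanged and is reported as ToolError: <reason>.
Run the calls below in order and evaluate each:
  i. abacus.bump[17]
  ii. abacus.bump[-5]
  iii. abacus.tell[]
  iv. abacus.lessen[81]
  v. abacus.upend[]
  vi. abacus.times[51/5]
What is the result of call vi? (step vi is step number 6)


Answer: -17/115

Derivation:
Invoking abacus.bump(17), — result: 17.
I try abacus.bump(-5), giving 12.
Next I call abacus.tell(), → 12.
Invoking abacus.lessen(81): -69.
I try abacus.upend, giving -1/69.
Calling abacus.times(51/5), which returns -17/115.


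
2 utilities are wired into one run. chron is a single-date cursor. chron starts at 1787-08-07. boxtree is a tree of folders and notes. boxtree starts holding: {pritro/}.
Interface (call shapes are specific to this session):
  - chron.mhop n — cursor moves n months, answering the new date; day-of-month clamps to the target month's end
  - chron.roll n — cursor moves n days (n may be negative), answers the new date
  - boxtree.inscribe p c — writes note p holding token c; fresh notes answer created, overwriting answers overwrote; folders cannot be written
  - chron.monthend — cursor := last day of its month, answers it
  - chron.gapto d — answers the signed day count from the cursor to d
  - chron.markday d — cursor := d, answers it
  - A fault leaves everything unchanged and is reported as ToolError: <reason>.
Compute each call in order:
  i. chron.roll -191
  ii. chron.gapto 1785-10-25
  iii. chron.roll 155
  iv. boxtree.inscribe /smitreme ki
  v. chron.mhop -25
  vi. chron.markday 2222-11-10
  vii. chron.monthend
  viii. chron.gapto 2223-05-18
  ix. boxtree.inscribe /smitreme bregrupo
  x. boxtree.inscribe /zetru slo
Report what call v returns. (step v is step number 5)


Answer: 1785-06-02

Derivation:
>> chron.roll(n='-191')
<< 1787-01-28
>> chron.gapto(d='1785-10-25')
<< -460
>> chron.roll(n='155')
<< 1787-07-02
>> boxtree.inscribe(p='/smitreme', c='ki')
<< created
>> chron.mhop(n='-25')
<< 1785-06-02
>> chron.markday(d='2222-11-10')
<< 2222-11-10
>> chron.monthend()
<< 2222-11-30
>> chron.gapto(d='2223-05-18')
<< 169
>> boxtree.inscribe(p='/smitreme', c='bregrupo')
<< overwrote
>> boxtree.inscribe(p='/zetru', c='slo')
<< created


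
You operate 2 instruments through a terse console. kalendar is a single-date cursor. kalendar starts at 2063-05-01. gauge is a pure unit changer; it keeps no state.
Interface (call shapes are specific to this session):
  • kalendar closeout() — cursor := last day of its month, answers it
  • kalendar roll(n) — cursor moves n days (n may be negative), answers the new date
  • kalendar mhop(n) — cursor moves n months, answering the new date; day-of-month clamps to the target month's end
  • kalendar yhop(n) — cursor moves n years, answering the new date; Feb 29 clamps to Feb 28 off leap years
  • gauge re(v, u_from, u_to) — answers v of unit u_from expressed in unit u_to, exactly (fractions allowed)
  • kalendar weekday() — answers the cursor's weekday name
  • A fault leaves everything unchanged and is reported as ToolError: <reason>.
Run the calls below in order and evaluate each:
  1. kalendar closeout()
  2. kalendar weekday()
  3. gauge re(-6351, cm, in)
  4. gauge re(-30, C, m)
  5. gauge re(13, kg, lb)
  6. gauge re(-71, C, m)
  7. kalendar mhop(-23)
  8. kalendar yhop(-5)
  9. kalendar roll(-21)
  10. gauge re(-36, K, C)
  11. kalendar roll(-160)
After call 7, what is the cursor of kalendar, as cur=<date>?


Answer: cur=2061-06-30

Derivation:
CALL kalendar closeout[]
RET  2063-05-31
CALL kalendar weekday[]
RET  Thursday
CALL gauge re[v='-6351'; u_from='cm'; u_to='in']
RET  -317550/127
CALL gauge re[v='-30'; u_from='C'; u_to='m']
RET  ToolError: incompatible units
CALL gauge re[v='13'; u_from='kg'; u_to='lb']
RET  1300000000/45359237
CALL gauge re[v='-71'; u_from='C'; u_to='m']
RET  ToolError: incompatible units
CALL kalendar mhop[n='-23']
RET  2061-06-30
CALL kalendar yhop[n='-5']
RET  2056-06-30
CALL kalendar roll[n='-21']
RET  2056-06-09
CALL gauge re[v='-36'; u_from='K'; u_to='C']
RET  -6183/20
CALL kalendar roll[n='-160']
RET  2056-01-01


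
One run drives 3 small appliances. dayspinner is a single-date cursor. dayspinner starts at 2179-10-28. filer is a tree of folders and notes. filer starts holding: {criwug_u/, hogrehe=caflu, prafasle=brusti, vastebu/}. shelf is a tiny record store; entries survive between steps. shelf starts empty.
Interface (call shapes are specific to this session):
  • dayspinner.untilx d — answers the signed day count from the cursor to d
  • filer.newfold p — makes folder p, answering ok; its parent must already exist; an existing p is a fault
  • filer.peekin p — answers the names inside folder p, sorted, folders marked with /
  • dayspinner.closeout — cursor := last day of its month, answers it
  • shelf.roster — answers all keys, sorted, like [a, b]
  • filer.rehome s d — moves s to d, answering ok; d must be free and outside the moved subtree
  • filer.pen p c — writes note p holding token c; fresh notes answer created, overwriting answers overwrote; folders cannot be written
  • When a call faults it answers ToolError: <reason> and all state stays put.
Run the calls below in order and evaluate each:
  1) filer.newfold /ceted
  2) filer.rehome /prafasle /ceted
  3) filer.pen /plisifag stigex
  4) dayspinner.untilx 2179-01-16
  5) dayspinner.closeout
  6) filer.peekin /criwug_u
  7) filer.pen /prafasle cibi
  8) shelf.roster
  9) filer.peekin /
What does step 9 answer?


[in] filer.newfold /ceted
[out] ok
[in] filer.rehome /prafasle /ceted
[out] ToolError: exists
[in] filer.pen /plisifag stigex
[out] created
[in] dayspinner.untilx 2179-01-16
[out] -285
[in] dayspinner.closeout
[out] 2179-10-31
[in] filer.peekin /criwug_u
[out] []
[in] filer.pen /prafasle cibi
[out] overwrote
[in] shelf.roster
[out] []
[in] filer.peekin /
[out] [ceted/, criwug_u/, hogrehe, plisifag, prafasle, vastebu/]

Answer: [ceted/, criwug_u/, hogrehe, plisifag, prafasle, vastebu/]


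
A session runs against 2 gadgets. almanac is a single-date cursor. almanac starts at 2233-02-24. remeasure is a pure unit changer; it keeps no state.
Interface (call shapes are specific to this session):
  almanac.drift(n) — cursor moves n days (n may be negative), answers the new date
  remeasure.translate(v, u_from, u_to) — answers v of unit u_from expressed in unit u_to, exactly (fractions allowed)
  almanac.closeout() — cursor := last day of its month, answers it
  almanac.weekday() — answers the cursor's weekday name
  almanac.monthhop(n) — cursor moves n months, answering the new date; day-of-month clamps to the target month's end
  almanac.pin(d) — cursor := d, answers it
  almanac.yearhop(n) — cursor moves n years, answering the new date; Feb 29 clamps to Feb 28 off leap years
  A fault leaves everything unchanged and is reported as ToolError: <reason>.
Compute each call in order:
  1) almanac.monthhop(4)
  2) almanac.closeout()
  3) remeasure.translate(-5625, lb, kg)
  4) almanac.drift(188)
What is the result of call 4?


Answer: 2234-01-04

Derivation:
Do: almanac.monthhop[n: 4]
See: 2233-06-24
Do: almanac.closeout[]
See: 2233-06-30
Do: remeasure.translate[v: -5625; u_from: lb; u_to: kg]
See: -408233133/160000
Do: almanac.drift[n: 188]
See: 2234-01-04


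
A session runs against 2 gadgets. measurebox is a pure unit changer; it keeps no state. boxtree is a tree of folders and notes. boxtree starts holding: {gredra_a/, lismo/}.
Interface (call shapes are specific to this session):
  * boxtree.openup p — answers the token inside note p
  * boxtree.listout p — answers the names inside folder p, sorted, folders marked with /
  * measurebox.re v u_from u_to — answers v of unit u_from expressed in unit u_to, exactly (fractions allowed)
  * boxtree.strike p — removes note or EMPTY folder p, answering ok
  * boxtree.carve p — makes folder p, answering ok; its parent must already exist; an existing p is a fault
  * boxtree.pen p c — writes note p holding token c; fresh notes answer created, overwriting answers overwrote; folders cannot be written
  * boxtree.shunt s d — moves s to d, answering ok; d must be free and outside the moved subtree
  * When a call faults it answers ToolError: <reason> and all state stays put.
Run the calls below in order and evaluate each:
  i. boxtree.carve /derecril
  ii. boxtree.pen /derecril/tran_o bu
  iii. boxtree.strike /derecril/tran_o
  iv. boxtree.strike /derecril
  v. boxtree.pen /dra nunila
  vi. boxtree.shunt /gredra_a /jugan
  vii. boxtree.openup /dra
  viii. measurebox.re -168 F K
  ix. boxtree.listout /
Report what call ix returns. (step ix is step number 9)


Act: boxtree.carve[p='/derecril']
Obs: ok
Act: boxtree.pen[p='/derecril/tran_o'; c='bu']
Obs: created
Act: boxtree.strike[p='/derecril/tran_o']
Obs: ok
Act: boxtree.strike[p='/derecril']
Obs: ok
Act: boxtree.pen[p='/dra'; c='nunila']
Obs: created
Act: boxtree.shunt[s='/gredra_a'; d='/jugan']
Obs: ok
Act: boxtree.openup[p='/dra']
Obs: nunila
Act: measurebox.re[v='-168'; u_from='F'; u_to='K']
Obs: 29167/180
Act: boxtree.listout[p='/']
Obs: [dra, jugan/, lismo/]

Answer: [dra, jugan/, lismo/]


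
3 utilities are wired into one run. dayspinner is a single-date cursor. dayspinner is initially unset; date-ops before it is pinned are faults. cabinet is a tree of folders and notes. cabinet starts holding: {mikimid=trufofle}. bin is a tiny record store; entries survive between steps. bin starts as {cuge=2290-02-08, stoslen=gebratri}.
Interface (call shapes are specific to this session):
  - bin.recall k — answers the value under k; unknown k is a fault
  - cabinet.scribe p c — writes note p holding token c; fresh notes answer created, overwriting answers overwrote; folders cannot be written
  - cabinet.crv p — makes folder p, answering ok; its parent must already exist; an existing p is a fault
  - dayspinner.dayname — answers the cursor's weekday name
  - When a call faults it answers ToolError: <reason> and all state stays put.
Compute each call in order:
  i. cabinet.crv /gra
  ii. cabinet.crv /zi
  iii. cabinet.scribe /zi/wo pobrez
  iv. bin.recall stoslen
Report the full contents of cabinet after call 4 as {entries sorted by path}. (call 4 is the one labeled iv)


Answer: {gra/, mikimid=trufofle, zi/, zi/wo=pobrez}

Derivation:
Do: cabinet.crv[p→/gra]
See: ok
Do: cabinet.crv[p→/zi]
See: ok
Do: cabinet.scribe[p→/zi/wo; c→pobrez]
See: created
Do: bin.recall[k→stoslen]
See: gebratri


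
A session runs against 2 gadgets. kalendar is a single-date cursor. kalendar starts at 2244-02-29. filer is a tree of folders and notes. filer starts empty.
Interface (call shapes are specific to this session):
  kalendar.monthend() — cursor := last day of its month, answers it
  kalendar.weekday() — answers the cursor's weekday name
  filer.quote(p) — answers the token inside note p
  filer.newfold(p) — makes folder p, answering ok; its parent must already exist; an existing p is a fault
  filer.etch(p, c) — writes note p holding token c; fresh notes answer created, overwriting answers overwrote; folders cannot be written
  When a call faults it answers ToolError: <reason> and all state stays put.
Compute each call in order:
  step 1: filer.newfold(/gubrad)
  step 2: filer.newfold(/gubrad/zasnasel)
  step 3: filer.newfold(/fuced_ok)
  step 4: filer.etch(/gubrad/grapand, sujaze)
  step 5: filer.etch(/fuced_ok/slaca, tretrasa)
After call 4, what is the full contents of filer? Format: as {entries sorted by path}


Answer: {fuced_ok/, gubrad/, gubrad/grapand=sujaze, gubrad/zasnasel/}

Derivation:
// 1. newfold(p: /gubrad) : ok
// 2. newfold(p: /gubrad/zasnasel) : ok
// 3. newfold(p: /fuced_ok) : ok
// 4. etch(p: /gubrad/grapand, c: sujaze) : created
// 5. etch(p: /fuced_ok/slaca, c: tretrasa) : created


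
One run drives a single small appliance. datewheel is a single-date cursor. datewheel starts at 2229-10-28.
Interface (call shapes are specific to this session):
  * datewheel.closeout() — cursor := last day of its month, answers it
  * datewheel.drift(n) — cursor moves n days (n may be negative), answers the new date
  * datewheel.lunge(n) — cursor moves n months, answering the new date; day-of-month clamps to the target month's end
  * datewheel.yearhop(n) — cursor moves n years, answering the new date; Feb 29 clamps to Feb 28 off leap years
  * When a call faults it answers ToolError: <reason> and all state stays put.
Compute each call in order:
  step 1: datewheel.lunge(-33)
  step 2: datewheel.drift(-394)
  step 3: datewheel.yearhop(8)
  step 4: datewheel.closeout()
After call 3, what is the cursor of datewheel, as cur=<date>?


~$ datewheel.lunge n='-33'
[out] 2227-01-28
~$ datewheel.drift n='-394'
[out] 2225-12-30
~$ datewheel.yearhop n='8'
[out] 2233-12-30
~$ datewheel.closeout
[out] 2233-12-31

Answer: cur=2233-12-30
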